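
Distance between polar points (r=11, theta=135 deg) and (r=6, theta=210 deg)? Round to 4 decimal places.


d = sqrt(r1^2 + r2^2 - 2*r1*r2*cos(t2-t1))
d = sqrt(11^2 + 6^2 - 2*11*6*cos(210-135)) = 11.0831

11.0831


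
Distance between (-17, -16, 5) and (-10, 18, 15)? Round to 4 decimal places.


d = sqrt((-10--17)^2 + (18--16)^2 + (15-5)^2) = 36.1248

36.1248


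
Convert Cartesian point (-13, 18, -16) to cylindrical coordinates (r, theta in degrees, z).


r = sqrt((-13)^2 + 18^2) = 22.2036
theta = atan2(18, -13) = 125.8377 deg
z = -16

r = 22.2036, theta = 125.8377 deg, z = -16


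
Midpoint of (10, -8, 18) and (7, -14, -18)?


Midpoint = ((10+7)/2, (-8+-14)/2, (18+-18)/2) = (8.5, -11, 0)

(8.5, -11, 0)


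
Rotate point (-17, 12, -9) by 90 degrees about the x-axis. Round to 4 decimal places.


x' = -17
y' = 12*cos(90) - -9*sin(90) = 9
z' = 12*sin(90) + -9*cos(90) = 12

(-17, 9, 12)


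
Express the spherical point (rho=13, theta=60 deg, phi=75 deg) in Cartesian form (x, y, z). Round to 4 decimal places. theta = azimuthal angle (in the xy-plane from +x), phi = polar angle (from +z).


x = 13 * sin(75) * cos(60) = 6.2785
y = 13 * sin(75) * sin(60) = 10.8747
z = 13 * cos(75) = 3.3646

(6.2785, 10.8747, 3.3646)


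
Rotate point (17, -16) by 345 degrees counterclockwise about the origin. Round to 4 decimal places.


x' = 17*cos(345) - -16*sin(345) = 12.2796
y' = 17*sin(345) + -16*cos(345) = -19.8547

(12.2796, -19.8547)


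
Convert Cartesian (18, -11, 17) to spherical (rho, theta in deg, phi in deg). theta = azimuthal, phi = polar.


rho = sqrt(18^2 + (-11)^2 + 17^2) = 27.0924
theta = atan2(-11, 18) = 328.5704 deg
phi = acos(17/27.0924) = 51.1354 deg

rho = 27.0924, theta = 328.5704 deg, phi = 51.1354 deg


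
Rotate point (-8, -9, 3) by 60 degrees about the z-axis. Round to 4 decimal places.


x' = -8*cos(60) - -9*sin(60) = 3.7942
y' = -8*sin(60) + -9*cos(60) = -11.4282
z' = 3

(3.7942, -11.4282, 3)


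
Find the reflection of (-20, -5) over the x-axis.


Reflection across x-axis: (x, y) -> (x, -y)
(-20, -5) -> (-20, 5)

(-20, 5)


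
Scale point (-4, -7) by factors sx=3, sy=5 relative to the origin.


Scaling: (x*sx, y*sy) = (-4*3, -7*5) = (-12, -35)

(-12, -35)


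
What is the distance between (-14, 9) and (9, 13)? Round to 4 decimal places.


d = sqrt((9--14)^2 + (13-9)^2) = 23.3452

23.3452


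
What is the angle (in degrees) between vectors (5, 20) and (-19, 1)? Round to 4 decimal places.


dot = 5*-19 + 20*1 = -75
|u| = 20.6155, |v| = 19.0263
cos(angle) = -0.1912
angle = 101.0235 degrees

101.0235 degrees


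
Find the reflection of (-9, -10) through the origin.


Reflection through origin: (x, y) -> (-x, -y)
(-9, -10) -> (9, 10)

(9, 10)


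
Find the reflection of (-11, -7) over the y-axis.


Reflection across y-axis: (x, y) -> (-x, y)
(-11, -7) -> (11, -7)

(11, -7)


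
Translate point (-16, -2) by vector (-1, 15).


Translation: (x+dx, y+dy) = (-16+-1, -2+15) = (-17, 13)

(-17, 13)


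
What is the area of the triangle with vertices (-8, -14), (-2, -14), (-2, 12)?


Area = |x1(y2-y3) + x2(y3-y1) + x3(y1-y2)| / 2
= |-8*(-14-12) + -2*(12--14) + -2*(-14--14)| / 2
= 78

78


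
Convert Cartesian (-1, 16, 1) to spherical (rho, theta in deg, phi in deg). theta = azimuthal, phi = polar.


rho = sqrt((-1)^2 + 16^2 + 1^2) = 16.0624
theta = atan2(16, -1) = 93.5763 deg
phi = acos(1/16.0624) = 86.4306 deg

rho = 16.0624, theta = 93.5763 deg, phi = 86.4306 deg


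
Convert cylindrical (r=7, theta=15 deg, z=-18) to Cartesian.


x = 7 * cos(15) = 6.7615
y = 7 * sin(15) = 1.8117
z = -18

(6.7615, 1.8117, -18)


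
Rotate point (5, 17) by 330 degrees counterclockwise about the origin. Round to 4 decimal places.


x' = 5*cos(330) - 17*sin(330) = 12.8301
y' = 5*sin(330) + 17*cos(330) = 12.2224

(12.8301, 12.2224)


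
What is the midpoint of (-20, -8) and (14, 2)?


Midpoint = ((-20+14)/2, (-8+2)/2) = (-3, -3)

(-3, -3)


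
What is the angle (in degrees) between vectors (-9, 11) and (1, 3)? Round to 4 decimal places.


dot = -9*1 + 11*3 = 24
|u| = 14.2127, |v| = 3.1623
cos(angle) = 0.534
angle = 57.7244 degrees

57.7244 degrees


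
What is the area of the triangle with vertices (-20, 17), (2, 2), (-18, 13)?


Area = |x1(y2-y3) + x2(y3-y1) + x3(y1-y2)| / 2
= |-20*(2-13) + 2*(13-17) + -18*(17-2)| / 2
= 29

29


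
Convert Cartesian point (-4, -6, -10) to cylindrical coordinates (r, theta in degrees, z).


r = sqrt((-4)^2 + (-6)^2) = 7.2111
theta = atan2(-6, -4) = 236.3099 deg
z = -10

r = 7.2111, theta = 236.3099 deg, z = -10


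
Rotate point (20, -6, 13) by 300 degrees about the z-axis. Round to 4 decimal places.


x' = 20*cos(300) - -6*sin(300) = 4.8038
y' = 20*sin(300) + -6*cos(300) = -20.3205
z' = 13

(4.8038, -20.3205, 13)


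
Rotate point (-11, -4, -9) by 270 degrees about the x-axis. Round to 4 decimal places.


x' = -11
y' = -4*cos(270) - -9*sin(270) = -9
z' = -4*sin(270) + -9*cos(270) = 4

(-11, -9, 4)


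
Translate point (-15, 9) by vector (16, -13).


Translation: (x+dx, y+dy) = (-15+16, 9+-13) = (1, -4)

(1, -4)


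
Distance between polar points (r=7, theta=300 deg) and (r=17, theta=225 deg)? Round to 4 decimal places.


d = sqrt(r1^2 + r2^2 - 2*r1*r2*cos(t2-t1))
d = sqrt(7^2 + 17^2 - 2*7*17*cos(225-300)) = 16.6253

16.6253


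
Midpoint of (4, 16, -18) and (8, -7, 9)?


Midpoint = ((4+8)/2, (16+-7)/2, (-18+9)/2) = (6, 4.5, -4.5)

(6, 4.5, -4.5)


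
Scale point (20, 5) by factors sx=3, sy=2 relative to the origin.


Scaling: (x*sx, y*sy) = (20*3, 5*2) = (60, 10)

(60, 10)


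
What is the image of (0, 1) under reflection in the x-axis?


Reflection across x-axis: (x, y) -> (x, -y)
(0, 1) -> (0, -1)

(0, -1)


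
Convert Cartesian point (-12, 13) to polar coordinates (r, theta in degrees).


r = sqrt((-12)^2 + 13^2) = 17.6918
theta = atan2(13, -12) = 132.7094 degrees

r = 17.6918, theta = 132.7094 degrees


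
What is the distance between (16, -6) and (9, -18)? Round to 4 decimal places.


d = sqrt((9-16)^2 + (-18--6)^2) = 13.8924

13.8924


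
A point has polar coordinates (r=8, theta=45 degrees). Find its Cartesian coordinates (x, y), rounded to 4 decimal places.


x = 8 * cos(45) = 5.6569
y = 8 * sin(45) = 5.6569

(5.6569, 5.6569)


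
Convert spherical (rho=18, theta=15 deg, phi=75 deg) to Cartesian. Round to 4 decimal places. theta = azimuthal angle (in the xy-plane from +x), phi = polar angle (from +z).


x = 18 * sin(75) * cos(15) = 16.7942
y = 18 * sin(75) * sin(15) = 4.5
z = 18 * cos(75) = 4.6587

(16.7942, 4.5, 4.6587)


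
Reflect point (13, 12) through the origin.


Reflection through origin: (x, y) -> (-x, -y)
(13, 12) -> (-13, -12)

(-13, -12)


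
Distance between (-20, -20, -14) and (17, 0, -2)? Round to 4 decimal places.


d = sqrt((17--20)^2 + (0--20)^2 + (-2--14)^2) = 43.7379

43.7379


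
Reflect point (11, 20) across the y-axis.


Reflection across y-axis: (x, y) -> (-x, y)
(11, 20) -> (-11, 20)

(-11, 20)


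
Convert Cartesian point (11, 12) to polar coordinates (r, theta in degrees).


r = sqrt(11^2 + 12^2) = 16.2788
theta = atan2(12, 11) = 47.4896 degrees

r = 16.2788, theta = 47.4896 degrees


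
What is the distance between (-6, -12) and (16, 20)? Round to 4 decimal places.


d = sqrt((16--6)^2 + (20--12)^2) = 38.833

38.833


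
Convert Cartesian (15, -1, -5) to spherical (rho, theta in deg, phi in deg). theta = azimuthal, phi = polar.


rho = sqrt(15^2 + (-1)^2 + (-5)^2) = 15.843
theta = atan2(-1, 15) = 356.1859 deg
phi = acos(-5/15.843) = 108.3969 deg

rho = 15.843, theta = 356.1859 deg, phi = 108.3969 deg


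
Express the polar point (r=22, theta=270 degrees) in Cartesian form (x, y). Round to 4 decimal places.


x = 22 * cos(270) = 0
y = 22 * sin(270) = -22

(0, -22)


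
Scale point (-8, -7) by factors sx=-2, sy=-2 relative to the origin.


Scaling: (x*sx, y*sy) = (-8*-2, -7*-2) = (16, 14)

(16, 14)


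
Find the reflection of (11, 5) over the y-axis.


Reflection across y-axis: (x, y) -> (-x, y)
(11, 5) -> (-11, 5)

(-11, 5)


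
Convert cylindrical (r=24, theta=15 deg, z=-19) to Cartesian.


x = 24 * cos(15) = 23.1822
y = 24 * sin(15) = 6.2117
z = -19

(23.1822, 6.2117, -19)


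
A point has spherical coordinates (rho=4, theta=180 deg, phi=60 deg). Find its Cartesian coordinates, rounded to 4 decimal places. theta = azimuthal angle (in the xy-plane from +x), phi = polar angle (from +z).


x = 4 * sin(60) * cos(180) = -3.4641
y = 4 * sin(60) * sin(180) = 0
z = 4 * cos(60) = 2

(-3.4641, 0, 2)


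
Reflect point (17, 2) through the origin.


Reflection through origin: (x, y) -> (-x, -y)
(17, 2) -> (-17, -2)

(-17, -2)


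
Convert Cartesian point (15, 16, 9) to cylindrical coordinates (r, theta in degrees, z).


r = sqrt(15^2 + 16^2) = 21.9317
theta = atan2(16, 15) = 46.8476 deg
z = 9

r = 21.9317, theta = 46.8476 deg, z = 9


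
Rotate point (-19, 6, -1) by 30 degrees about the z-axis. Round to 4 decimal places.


x' = -19*cos(30) - 6*sin(30) = -19.4545
y' = -19*sin(30) + 6*cos(30) = -4.3038
z' = -1

(-19.4545, -4.3038, -1)


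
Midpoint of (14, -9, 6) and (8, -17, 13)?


Midpoint = ((14+8)/2, (-9+-17)/2, (6+13)/2) = (11, -13, 9.5)

(11, -13, 9.5)


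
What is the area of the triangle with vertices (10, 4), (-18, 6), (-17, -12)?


Area = |x1(y2-y3) + x2(y3-y1) + x3(y1-y2)| / 2
= |10*(6--12) + -18*(-12-4) + -17*(4-6)| / 2
= 251

251


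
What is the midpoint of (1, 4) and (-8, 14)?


Midpoint = ((1+-8)/2, (4+14)/2) = (-3.5, 9)

(-3.5, 9)


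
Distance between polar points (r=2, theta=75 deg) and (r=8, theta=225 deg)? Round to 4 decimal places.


d = sqrt(r1^2 + r2^2 - 2*r1*r2*cos(t2-t1))
d = sqrt(2^2 + 8^2 - 2*2*8*cos(225-75)) = 9.7833

9.7833


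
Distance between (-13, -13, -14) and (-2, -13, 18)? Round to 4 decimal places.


d = sqrt((-2--13)^2 + (-13--13)^2 + (18--14)^2) = 33.8378

33.8378


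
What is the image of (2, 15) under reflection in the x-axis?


Reflection across x-axis: (x, y) -> (x, -y)
(2, 15) -> (2, -15)

(2, -15)


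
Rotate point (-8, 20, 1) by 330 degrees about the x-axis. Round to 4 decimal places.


x' = -8
y' = 20*cos(330) - 1*sin(330) = 17.8205
z' = 20*sin(330) + 1*cos(330) = -9.134

(-8, 17.8205, -9.134)


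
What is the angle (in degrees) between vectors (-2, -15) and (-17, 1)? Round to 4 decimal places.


dot = -2*-17 + -15*1 = 19
|u| = 15.1327, |v| = 17.0294
cos(angle) = 0.0737
angle = 85.7718 degrees

85.7718 degrees


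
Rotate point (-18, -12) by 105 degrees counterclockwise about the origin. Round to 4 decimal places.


x' = -18*cos(105) - -12*sin(105) = 16.2499
y' = -18*sin(105) + -12*cos(105) = -14.2808

(16.2499, -14.2808)


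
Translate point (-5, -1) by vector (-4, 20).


Translation: (x+dx, y+dy) = (-5+-4, -1+20) = (-9, 19)

(-9, 19)


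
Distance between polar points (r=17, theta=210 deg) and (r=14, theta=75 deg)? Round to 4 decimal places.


d = sqrt(r1^2 + r2^2 - 2*r1*r2*cos(t2-t1))
d = sqrt(17^2 + 14^2 - 2*17*14*cos(75-210)) = 28.6633

28.6633


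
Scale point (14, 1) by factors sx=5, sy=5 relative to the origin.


Scaling: (x*sx, y*sy) = (14*5, 1*5) = (70, 5)

(70, 5)


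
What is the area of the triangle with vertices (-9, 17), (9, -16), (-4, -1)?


Area = |x1(y2-y3) + x2(y3-y1) + x3(y1-y2)| / 2
= |-9*(-16--1) + 9*(-1-17) + -4*(17--16)| / 2
= 79.5

79.5


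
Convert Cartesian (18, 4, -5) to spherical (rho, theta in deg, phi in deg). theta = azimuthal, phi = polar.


rho = sqrt(18^2 + 4^2 + (-5)^2) = 19.105
theta = atan2(4, 18) = 12.5288 deg
phi = acos(-5/19.105) = 105.1717 deg

rho = 19.105, theta = 12.5288 deg, phi = 105.1717 deg


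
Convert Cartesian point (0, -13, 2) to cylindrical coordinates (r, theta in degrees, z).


r = sqrt(0^2 + (-13)^2) = 13
theta = atan2(-13, 0) = 270 deg
z = 2

r = 13, theta = 270 deg, z = 2


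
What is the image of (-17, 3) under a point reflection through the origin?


Reflection through origin: (x, y) -> (-x, -y)
(-17, 3) -> (17, -3)

(17, -3)


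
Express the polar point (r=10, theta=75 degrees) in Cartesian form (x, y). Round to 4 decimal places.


x = 10 * cos(75) = 2.5882
y = 10 * sin(75) = 9.6593

(2.5882, 9.6593)


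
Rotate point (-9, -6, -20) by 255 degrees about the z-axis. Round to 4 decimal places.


x' = -9*cos(255) - -6*sin(255) = -3.4662
y' = -9*sin(255) + -6*cos(255) = 10.2462
z' = -20

(-3.4662, 10.2462, -20)


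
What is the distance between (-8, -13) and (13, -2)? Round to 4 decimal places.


d = sqrt((13--8)^2 + (-2--13)^2) = 23.7065

23.7065


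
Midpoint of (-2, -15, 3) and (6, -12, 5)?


Midpoint = ((-2+6)/2, (-15+-12)/2, (3+5)/2) = (2, -13.5, 4)

(2, -13.5, 4)


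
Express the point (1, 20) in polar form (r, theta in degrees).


r = sqrt(1^2 + 20^2) = 20.025
theta = atan2(20, 1) = 87.1376 degrees

r = 20.025, theta = 87.1376 degrees


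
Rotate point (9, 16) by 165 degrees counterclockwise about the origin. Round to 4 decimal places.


x' = 9*cos(165) - 16*sin(165) = -12.8344
y' = 9*sin(165) + 16*cos(165) = -13.1254

(-12.8344, -13.1254)


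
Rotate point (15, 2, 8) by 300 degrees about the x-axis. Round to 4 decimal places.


x' = 15
y' = 2*cos(300) - 8*sin(300) = 7.9282
z' = 2*sin(300) + 8*cos(300) = 2.2679

(15, 7.9282, 2.2679)


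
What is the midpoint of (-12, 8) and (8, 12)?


Midpoint = ((-12+8)/2, (8+12)/2) = (-2, 10)

(-2, 10)


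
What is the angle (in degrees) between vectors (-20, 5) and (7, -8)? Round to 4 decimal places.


dot = -20*7 + 5*-8 = -180
|u| = 20.6155, |v| = 10.6301
cos(angle) = -0.8214
angle = 145.2222 degrees

145.2222 degrees


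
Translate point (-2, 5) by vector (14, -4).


Translation: (x+dx, y+dy) = (-2+14, 5+-4) = (12, 1)

(12, 1)


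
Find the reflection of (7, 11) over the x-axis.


Reflection across x-axis: (x, y) -> (x, -y)
(7, 11) -> (7, -11)

(7, -11)


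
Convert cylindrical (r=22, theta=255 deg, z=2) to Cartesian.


x = 22 * cos(255) = -5.694
y = 22 * sin(255) = -21.2504
z = 2

(-5.694, -21.2504, 2)


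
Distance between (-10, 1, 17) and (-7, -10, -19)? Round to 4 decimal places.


d = sqrt((-7--10)^2 + (-10-1)^2 + (-19-17)^2) = 37.7624

37.7624


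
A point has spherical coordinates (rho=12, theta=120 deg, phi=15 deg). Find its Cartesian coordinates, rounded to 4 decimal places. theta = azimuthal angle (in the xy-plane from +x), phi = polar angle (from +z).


x = 12 * sin(15) * cos(120) = -1.5529
y = 12 * sin(15) * sin(120) = 2.6897
z = 12 * cos(15) = 11.5911

(-1.5529, 2.6897, 11.5911)


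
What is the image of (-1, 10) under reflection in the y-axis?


Reflection across y-axis: (x, y) -> (-x, y)
(-1, 10) -> (1, 10)

(1, 10)


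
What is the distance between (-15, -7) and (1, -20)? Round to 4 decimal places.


d = sqrt((1--15)^2 + (-20--7)^2) = 20.6155

20.6155


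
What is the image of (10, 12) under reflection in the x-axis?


Reflection across x-axis: (x, y) -> (x, -y)
(10, 12) -> (10, -12)

(10, -12)


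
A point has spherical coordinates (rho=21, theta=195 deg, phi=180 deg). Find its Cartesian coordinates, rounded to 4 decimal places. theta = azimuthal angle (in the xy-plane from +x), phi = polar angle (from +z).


x = 21 * sin(180) * cos(195) = 0
y = 21 * sin(180) * sin(195) = 0
z = 21 * cos(180) = -21

(0, 0, -21)


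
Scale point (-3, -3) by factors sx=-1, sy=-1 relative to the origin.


Scaling: (x*sx, y*sy) = (-3*-1, -3*-1) = (3, 3)

(3, 3)


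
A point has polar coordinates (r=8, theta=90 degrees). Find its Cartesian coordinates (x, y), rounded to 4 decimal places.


x = 8 * cos(90) = 0
y = 8 * sin(90) = 8

(0, 8)


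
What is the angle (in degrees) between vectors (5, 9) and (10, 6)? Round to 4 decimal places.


dot = 5*10 + 9*6 = 104
|u| = 10.2956, |v| = 11.6619
cos(angle) = 0.8662
angle = 29.9816 degrees

29.9816 degrees


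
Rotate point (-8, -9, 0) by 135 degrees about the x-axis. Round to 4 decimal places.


x' = -8
y' = -9*cos(135) - 0*sin(135) = 6.364
z' = -9*sin(135) + 0*cos(135) = -6.364

(-8, 6.364, -6.364)


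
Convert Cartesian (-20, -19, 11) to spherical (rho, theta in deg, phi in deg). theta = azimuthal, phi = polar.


rho = sqrt((-20)^2 + (-19)^2 + 11^2) = 29.6985
theta = atan2(-19, -20) = 223.5312 deg
phi = acos(11/29.6985) = 68.2604 deg

rho = 29.6985, theta = 223.5312 deg, phi = 68.2604 deg


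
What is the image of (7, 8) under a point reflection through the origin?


Reflection through origin: (x, y) -> (-x, -y)
(7, 8) -> (-7, -8)

(-7, -8)


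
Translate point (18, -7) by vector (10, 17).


Translation: (x+dx, y+dy) = (18+10, -7+17) = (28, 10)

(28, 10)


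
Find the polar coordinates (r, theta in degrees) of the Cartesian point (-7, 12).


r = sqrt((-7)^2 + 12^2) = 13.8924
theta = atan2(12, -7) = 120.2564 degrees

r = 13.8924, theta = 120.2564 degrees


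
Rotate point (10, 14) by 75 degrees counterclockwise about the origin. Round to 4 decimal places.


x' = 10*cos(75) - 14*sin(75) = -10.9348
y' = 10*sin(75) + 14*cos(75) = 13.2827

(-10.9348, 13.2827)


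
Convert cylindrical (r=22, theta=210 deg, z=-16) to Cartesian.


x = 22 * cos(210) = -19.0526
y = 22 * sin(210) = -11
z = -16

(-19.0526, -11, -16)


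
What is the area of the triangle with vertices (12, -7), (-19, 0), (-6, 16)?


Area = |x1(y2-y3) + x2(y3-y1) + x3(y1-y2)| / 2
= |12*(0-16) + -19*(16--7) + -6*(-7-0)| / 2
= 293.5

293.5


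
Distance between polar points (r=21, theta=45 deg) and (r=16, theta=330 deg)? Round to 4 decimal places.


d = sqrt(r1^2 + r2^2 - 2*r1*r2*cos(t2-t1))
d = sqrt(21^2 + 16^2 - 2*21*16*cos(330-45)) = 22.8708

22.8708


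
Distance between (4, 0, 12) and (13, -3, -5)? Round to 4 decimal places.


d = sqrt((13-4)^2 + (-3-0)^2 + (-5-12)^2) = 19.4679

19.4679


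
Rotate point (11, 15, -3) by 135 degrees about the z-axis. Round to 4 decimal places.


x' = 11*cos(135) - 15*sin(135) = -18.3848
y' = 11*sin(135) + 15*cos(135) = -2.8284
z' = -3

(-18.3848, -2.8284, -3)


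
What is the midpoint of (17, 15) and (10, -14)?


Midpoint = ((17+10)/2, (15+-14)/2) = (13.5, 0.5)

(13.5, 0.5)


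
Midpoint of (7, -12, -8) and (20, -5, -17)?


Midpoint = ((7+20)/2, (-12+-5)/2, (-8+-17)/2) = (13.5, -8.5, -12.5)

(13.5, -8.5, -12.5)


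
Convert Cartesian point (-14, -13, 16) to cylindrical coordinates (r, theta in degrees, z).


r = sqrt((-14)^2 + (-13)^2) = 19.105
theta = atan2(-13, -14) = 222.8789 deg
z = 16

r = 19.105, theta = 222.8789 deg, z = 16


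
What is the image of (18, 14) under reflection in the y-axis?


Reflection across y-axis: (x, y) -> (-x, y)
(18, 14) -> (-18, 14)

(-18, 14)


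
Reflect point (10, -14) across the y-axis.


Reflection across y-axis: (x, y) -> (-x, y)
(10, -14) -> (-10, -14)

(-10, -14)


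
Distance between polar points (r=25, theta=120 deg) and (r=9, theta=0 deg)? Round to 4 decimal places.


d = sqrt(r1^2 + r2^2 - 2*r1*r2*cos(t2-t1))
d = sqrt(25^2 + 9^2 - 2*25*9*cos(0-120)) = 30.5123

30.5123


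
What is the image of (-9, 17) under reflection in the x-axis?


Reflection across x-axis: (x, y) -> (x, -y)
(-9, 17) -> (-9, -17)

(-9, -17)


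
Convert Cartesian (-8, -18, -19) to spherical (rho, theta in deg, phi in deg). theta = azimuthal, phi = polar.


rho = sqrt((-8)^2 + (-18)^2 + (-19)^2) = 27.3679
theta = atan2(-18, -8) = 246.0375 deg
phi = acos(-19/27.3679) = 133.9671 deg

rho = 27.3679, theta = 246.0375 deg, phi = 133.9671 deg


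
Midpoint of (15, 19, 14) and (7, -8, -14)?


Midpoint = ((15+7)/2, (19+-8)/2, (14+-14)/2) = (11, 5.5, 0)

(11, 5.5, 0)


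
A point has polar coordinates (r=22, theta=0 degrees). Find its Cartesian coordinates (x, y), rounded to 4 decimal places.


x = 22 * cos(0) = 22
y = 22 * sin(0) = 0

(22, 0)


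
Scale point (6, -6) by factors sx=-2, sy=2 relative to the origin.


Scaling: (x*sx, y*sy) = (6*-2, -6*2) = (-12, -12)

(-12, -12)


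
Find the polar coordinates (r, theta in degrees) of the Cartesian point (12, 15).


r = sqrt(12^2 + 15^2) = 19.2094
theta = atan2(15, 12) = 51.3402 degrees

r = 19.2094, theta = 51.3402 degrees


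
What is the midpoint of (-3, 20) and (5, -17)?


Midpoint = ((-3+5)/2, (20+-17)/2) = (1, 1.5)

(1, 1.5)


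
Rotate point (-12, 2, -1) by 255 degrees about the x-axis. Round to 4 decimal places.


x' = -12
y' = 2*cos(255) - -1*sin(255) = -1.4836
z' = 2*sin(255) + -1*cos(255) = -1.673

(-12, -1.4836, -1.673)


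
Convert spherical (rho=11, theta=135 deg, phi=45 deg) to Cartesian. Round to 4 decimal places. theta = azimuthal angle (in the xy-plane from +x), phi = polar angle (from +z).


x = 11 * sin(45) * cos(135) = -5.5
y = 11 * sin(45) * sin(135) = 5.5
z = 11 * cos(45) = 7.7782

(-5.5, 5.5, 7.7782)


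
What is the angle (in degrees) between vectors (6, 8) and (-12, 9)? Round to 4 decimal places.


dot = 6*-12 + 8*9 = 0
|u| = 10, |v| = 15
cos(angle) = 0
angle = 90 degrees

90 degrees


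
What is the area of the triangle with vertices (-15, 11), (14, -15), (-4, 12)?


Area = |x1(y2-y3) + x2(y3-y1) + x3(y1-y2)| / 2
= |-15*(-15-12) + 14*(12-11) + -4*(11--15)| / 2
= 157.5

157.5


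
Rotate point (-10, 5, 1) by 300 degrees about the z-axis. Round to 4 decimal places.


x' = -10*cos(300) - 5*sin(300) = -0.6699
y' = -10*sin(300) + 5*cos(300) = 11.1603
z' = 1

(-0.6699, 11.1603, 1)


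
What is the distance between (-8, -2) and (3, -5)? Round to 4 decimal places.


d = sqrt((3--8)^2 + (-5--2)^2) = 11.4018

11.4018


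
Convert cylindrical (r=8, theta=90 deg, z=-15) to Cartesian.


x = 8 * cos(90) = 0
y = 8 * sin(90) = 8
z = -15

(0, 8, -15)


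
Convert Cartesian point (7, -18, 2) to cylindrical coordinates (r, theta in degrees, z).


r = sqrt(7^2 + (-18)^2) = 19.3132
theta = atan2(-18, 7) = 291.2505 deg
z = 2

r = 19.3132, theta = 291.2505 deg, z = 2


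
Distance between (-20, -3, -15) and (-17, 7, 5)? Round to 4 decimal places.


d = sqrt((-17--20)^2 + (7--3)^2 + (5--15)^2) = 22.561

22.561


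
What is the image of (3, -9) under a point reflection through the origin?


Reflection through origin: (x, y) -> (-x, -y)
(3, -9) -> (-3, 9)

(-3, 9)


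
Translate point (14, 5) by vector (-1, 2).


Translation: (x+dx, y+dy) = (14+-1, 5+2) = (13, 7)

(13, 7)


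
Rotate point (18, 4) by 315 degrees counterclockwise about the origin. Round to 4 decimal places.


x' = 18*cos(315) - 4*sin(315) = 15.5563
y' = 18*sin(315) + 4*cos(315) = -9.8995

(15.5563, -9.8995)


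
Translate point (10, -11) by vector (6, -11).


Translation: (x+dx, y+dy) = (10+6, -11+-11) = (16, -22)

(16, -22)


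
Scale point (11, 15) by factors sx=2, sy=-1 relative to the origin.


Scaling: (x*sx, y*sy) = (11*2, 15*-1) = (22, -15)

(22, -15)


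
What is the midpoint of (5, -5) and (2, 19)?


Midpoint = ((5+2)/2, (-5+19)/2) = (3.5, 7)

(3.5, 7)


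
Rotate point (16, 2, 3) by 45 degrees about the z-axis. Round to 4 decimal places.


x' = 16*cos(45) - 2*sin(45) = 9.8995
y' = 16*sin(45) + 2*cos(45) = 12.7279
z' = 3

(9.8995, 12.7279, 3)


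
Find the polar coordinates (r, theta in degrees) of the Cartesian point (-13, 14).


r = sqrt((-13)^2 + 14^2) = 19.105
theta = atan2(14, -13) = 132.8789 degrees

r = 19.105, theta = 132.8789 degrees


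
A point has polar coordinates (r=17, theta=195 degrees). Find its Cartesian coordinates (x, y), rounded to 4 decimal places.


x = 17 * cos(195) = -16.4207
y = 17 * sin(195) = -4.3999

(-16.4207, -4.3999)


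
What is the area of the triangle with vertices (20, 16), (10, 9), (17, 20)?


Area = |x1(y2-y3) + x2(y3-y1) + x3(y1-y2)| / 2
= |20*(9-20) + 10*(20-16) + 17*(16-9)| / 2
= 30.5

30.5


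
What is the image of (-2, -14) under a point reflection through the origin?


Reflection through origin: (x, y) -> (-x, -y)
(-2, -14) -> (2, 14)

(2, 14)


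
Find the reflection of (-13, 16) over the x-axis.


Reflection across x-axis: (x, y) -> (x, -y)
(-13, 16) -> (-13, -16)

(-13, -16)


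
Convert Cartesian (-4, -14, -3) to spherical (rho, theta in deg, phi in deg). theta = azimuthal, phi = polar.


rho = sqrt((-4)^2 + (-14)^2 + (-3)^2) = 14.8661
theta = atan2(-14, -4) = 254.0546 deg
phi = acos(-3/14.8661) = 101.6423 deg

rho = 14.8661, theta = 254.0546 deg, phi = 101.6423 deg


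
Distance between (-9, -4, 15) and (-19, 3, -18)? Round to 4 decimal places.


d = sqrt((-19--9)^2 + (3--4)^2 + (-18-15)^2) = 35.1852

35.1852


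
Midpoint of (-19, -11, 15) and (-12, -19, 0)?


Midpoint = ((-19+-12)/2, (-11+-19)/2, (15+0)/2) = (-15.5, -15, 7.5)

(-15.5, -15, 7.5)


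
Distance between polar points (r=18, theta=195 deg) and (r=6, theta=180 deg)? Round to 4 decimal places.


d = sqrt(r1^2 + r2^2 - 2*r1*r2*cos(t2-t1))
d = sqrt(18^2 + 6^2 - 2*18*6*cos(180-195)) = 12.3028

12.3028


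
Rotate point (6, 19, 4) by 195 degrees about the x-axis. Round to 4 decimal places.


x' = 6
y' = 19*cos(195) - 4*sin(195) = -17.3173
z' = 19*sin(195) + 4*cos(195) = -8.7813

(6, -17.3173, -8.7813)


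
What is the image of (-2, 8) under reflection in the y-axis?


Reflection across y-axis: (x, y) -> (-x, y)
(-2, 8) -> (2, 8)

(2, 8)


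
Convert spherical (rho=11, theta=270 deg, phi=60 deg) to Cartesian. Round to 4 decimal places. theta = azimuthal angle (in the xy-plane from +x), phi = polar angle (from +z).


x = 11 * sin(60) * cos(270) = 0
y = 11 * sin(60) * sin(270) = -9.5263
z = 11 * cos(60) = 5.5

(0, -9.5263, 5.5)


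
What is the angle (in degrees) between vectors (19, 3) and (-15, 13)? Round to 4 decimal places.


dot = 19*-15 + 3*13 = -246
|u| = 19.2354, |v| = 19.8494
cos(angle) = -0.6443
angle = 130.113 degrees

130.113 degrees


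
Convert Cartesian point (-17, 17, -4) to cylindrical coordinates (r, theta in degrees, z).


r = sqrt((-17)^2 + 17^2) = 24.0416
theta = atan2(17, -17) = 135 deg
z = -4

r = 24.0416, theta = 135 deg, z = -4


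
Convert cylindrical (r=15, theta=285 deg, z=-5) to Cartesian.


x = 15 * cos(285) = 3.8823
y = 15 * sin(285) = -14.4889
z = -5

(3.8823, -14.4889, -5)


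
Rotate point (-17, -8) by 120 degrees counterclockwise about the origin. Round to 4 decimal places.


x' = -17*cos(120) - -8*sin(120) = 15.4282
y' = -17*sin(120) + -8*cos(120) = -10.7224

(15.4282, -10.7224)


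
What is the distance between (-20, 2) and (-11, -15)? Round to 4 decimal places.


d = sqrt((-11--20)^2 + (-15-2)^2) = 19.2354

19.2354


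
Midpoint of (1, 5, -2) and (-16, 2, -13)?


Midpoint = ((1+-16)/2, (5+2)/2, (-2+-13)/2) = (-7.5, 3.5, -7.5)

(-7.5, 3.5, -7.5)


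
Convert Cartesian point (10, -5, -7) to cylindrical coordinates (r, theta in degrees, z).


r = sqrt(10^2 + (-5)^2) = 11.1803
theta = atan2(-5, 10) = 333.4349 deg
z = -7

r = 11.1803, theta = 333.4349 deg, z = -7


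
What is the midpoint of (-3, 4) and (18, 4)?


Midpoint = ((-3+18)/2, (4+4)/2) = (7.5, 4)

(7.5, 4)


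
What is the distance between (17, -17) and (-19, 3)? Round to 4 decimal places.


d = sqrt((-19-17)^2 + (3--17)^2) = 41.1825

41.1825


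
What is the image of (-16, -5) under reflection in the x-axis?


Reflection across x-axis: (x, y) -> (x, -y)
(-16, -5) -> (-16, 5)

(-16, 5)


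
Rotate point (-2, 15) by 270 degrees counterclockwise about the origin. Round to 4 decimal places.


x' = -2*cos(270) - 15*sin(270) = 15
y' = -2*sin(270) + 15*cos(270) = 2

(15, 2)


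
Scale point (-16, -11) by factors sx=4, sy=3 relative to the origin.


Scaling: (x*sx, y*sy) = (-16*4, -11*3) = (-64, -33)

(-64, -33)


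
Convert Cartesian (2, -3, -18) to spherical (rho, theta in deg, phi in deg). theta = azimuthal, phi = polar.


rho = sqrt(2^2 + (-3)^2 + (-18)^2) = 18.3576
theta = atan2(-3, 2) = 303.6901 deg
phi = acos(-18/18.3576) = 168.6731 deg

rho = 18.3576, theta = 303.6901 deg, phi = 168.6731 deg


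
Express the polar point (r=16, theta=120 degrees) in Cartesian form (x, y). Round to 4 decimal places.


x = 16 * cos(120) = -8
y = 16 * sin(120) = 13.8564

(-8, 13.8564)


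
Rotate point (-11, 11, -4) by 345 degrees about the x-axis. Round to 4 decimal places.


x' = -11
y' = 11*cos(345) - -4*sin(345) = 9.5899
z' = 11*sin(345) + -4*cos(345) = -6.7107

(-11, 9.5899, -6.7107)


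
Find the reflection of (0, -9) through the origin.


Reflection through origin: (x, y) -> (-x, -y)
(0, -9) -> (0, 9)

(0, 9)


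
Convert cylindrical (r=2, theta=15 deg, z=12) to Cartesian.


x = 2 * cos(15) = 1.9319
y = 2 * sin(15) = 0.5176
z = 12

(1.9319, 0.5176, 12)


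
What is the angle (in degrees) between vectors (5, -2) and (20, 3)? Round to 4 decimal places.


dot = 5*20 + -2*3 = 94
|u| = 5.3852, |v| = 20.2237
cos(angle) = 0.8631
angle = 30.3322 degrees

30.3322 degrees


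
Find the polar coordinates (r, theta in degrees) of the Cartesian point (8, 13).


r = sqrt(8^2 + 13^2) = 15.2643
theta = atan2(13, 8) = 58.3925 degrees

r = 15.2643, theta = 58.3925 degrees


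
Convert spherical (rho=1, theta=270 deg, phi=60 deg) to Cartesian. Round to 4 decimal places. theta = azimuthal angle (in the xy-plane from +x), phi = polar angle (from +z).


x = 1 * sin(60) * cos(270) = 0
y = 1 * sin(60) * sin(270) = -0.866
z = 1 * cos(60) = 0.5

(0, -0.866, 0.5)


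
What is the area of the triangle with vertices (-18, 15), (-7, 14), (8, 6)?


Area = |x1(y2-y3) + x2(y3-y1) + x3(y1-y2)| / 2
= |-18*(14-6) + -7*(6-15) + 8*(15-14)| / 2
= 36.5

36.5


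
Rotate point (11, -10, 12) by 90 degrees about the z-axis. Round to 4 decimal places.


x' = 11*cos(90) - -10*sin(90) = 10
y' = 11*sin(90) + -10*cos(90) = 11
z' = 12

(10, 11, 12)


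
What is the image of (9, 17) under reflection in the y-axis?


Reflection across y-axis: (x, y) -> (-x, y)
(9, 17) -> (-9, 17)

(-9, 17)


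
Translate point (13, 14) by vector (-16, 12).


Translation: (x+dx, y+dy) = (13+-16, 14+12) = (-3, 26)

(-3, 26)


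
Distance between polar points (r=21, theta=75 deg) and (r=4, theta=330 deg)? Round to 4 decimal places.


d = sqrt(r1^2 + r2^2 - 2*r1*r2*cos(t2-t1))
d = sqrt(21^2 + 4^2 - 2*21*4*cos(330-75)) = 22.3714

22.3714


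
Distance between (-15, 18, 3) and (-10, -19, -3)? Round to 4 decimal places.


d = sqrt((-10--15)^2 + (-19-18)^2 + (-3-3)^2) = 37.8153

37.8153


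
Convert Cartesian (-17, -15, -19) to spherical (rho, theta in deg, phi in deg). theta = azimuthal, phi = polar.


rho = sqrt((-17)^2 + (-15)^2 + (-19)^2) = 29.5804
theta = atan2(-15, -17) = 221.4237 deg
phi = acos(-19/29.5804) = 129.9648 deg

rho = 29.5804, theta = 221.4237 deg, phi = 129.9648 deg


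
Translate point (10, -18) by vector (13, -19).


Translation: (x+dx, y+dy) = (10+13, -18+-19) = (23, -37)

(23, -37)


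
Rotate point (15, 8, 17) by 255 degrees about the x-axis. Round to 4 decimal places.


x' = 15
y' = 8*cos(255) - 17*sin(255) = 14.3502
z' = 8*sin(255) + 17*cos(255) = -12.1273

(15, 14.3502, -12.1273)


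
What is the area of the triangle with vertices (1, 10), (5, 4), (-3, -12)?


Area = |x1(y2-y3) + x2(y3-y1) + x3(y1-y2)| / 2
= |1*(4--12) + 5*(-12-10) + -3*(10-4)| / 2
= 56

56


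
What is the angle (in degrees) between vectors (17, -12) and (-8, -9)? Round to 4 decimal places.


dot = 17*-8 + -12*-9 = -28
|u| = 20.8087, |v| = 12.0416
cos(angle) = -0.1117
angle = 96.4159 degrees

96.4159 degrees


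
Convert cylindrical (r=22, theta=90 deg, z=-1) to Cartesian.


x = 22 * cos(90) = 0
y = 22 * sin(90) = 22
z = -1

(0, 22, -1)


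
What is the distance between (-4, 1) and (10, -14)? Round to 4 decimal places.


d = sqrt((10--4)^2 + (-14-1)^2) = 20.5183

20.5183


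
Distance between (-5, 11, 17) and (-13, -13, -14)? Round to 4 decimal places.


d = sqrt((-13--5)^2 + (-13-11)^2 + (-14-17)^2) = 40.0125

40.0125


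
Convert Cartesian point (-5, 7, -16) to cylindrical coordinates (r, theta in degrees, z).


r = sqrt((-5)^2 + 7^2) = 8.6023
theta = atan2(7, -5) = 125.5377 deg
z = -16

r = 8.6023, theta = 125.5377 deg, z = -16


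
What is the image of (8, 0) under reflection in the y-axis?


Reflection across y-axis: (x, y) -> (-x, y)
(8, 0) -> (-8, 0)

(-8, 0)


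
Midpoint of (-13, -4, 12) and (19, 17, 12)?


Midpoint = ((-13+19)/2, (-4+17)/2, (12+12)/2) = (3, 6.5, 12)

(3, 6.5, 12)


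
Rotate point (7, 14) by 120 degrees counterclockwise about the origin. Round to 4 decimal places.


x' = 7*cos(120) - 14*sin(120) = -15.6244
y' = 7*sin(120) + 14*cos(120) = -0.9378

(-15.6244, -0.9378)


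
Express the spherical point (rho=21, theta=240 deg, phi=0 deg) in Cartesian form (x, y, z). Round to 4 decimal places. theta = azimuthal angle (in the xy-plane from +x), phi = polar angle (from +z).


x = 21 * sin(0) * cos(240) = 0
y = 21 * sin(0) * sin(240) = 0
z = 21 * cos(0) = 21

(0, 0, 21)


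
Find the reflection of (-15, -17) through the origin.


Reflection through origin: (x, y) -> (-x, -y)
(-15, -17) -> (15, 17)

(15, 17)


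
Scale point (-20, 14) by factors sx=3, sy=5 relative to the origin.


Scaling: (x*sx, y*sy) = (-20*3, 14*5) = (-60, 70)

(-60, 70)


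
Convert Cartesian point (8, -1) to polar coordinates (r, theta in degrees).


r = sqrt(8^2 + (-1)^2) = 8.0623
theta = atan2(-1, 8) = 352.875 degrees

r = 8.0623, theta = 352.875 degrees


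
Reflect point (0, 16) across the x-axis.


Reflection across x-axis: (x, y) -> (x, -y)
(0, 16) -> (0, -16)

(0, -16)


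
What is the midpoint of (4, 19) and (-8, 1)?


Midpoint = ((4+-8)/2, (19+1)/2) = (-2, 10)

(-2, 10)


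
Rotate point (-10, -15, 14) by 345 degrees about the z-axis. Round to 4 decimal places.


x' = -10*cos(345) - -15*sin(345) = -13.5415
y' = -10*sin(345) + -15*cos(345) = -11.9007
z' = 14

(-13.5415, -11.9007, 14)


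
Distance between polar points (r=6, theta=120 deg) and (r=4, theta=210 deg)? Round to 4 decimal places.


d = sqrt(r1^2 + r2^2 - 2*r1*r2*cos(t2-t1))
d = sqrt(6^2 + 4^2 - 2*6*4*cos(210-120)) = 7.2111

7.2111


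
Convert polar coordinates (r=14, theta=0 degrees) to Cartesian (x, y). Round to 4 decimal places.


x = 14 * cos(0) = 14
y = 14 * sin(0) = 0

(14, 0)


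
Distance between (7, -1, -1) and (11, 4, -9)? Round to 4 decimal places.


d = sqrt((11-7)^2 + (4--1)^2 + (-9--1)^2) = 10.247

10.247


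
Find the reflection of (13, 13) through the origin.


Reflection through origin: (x, y) -> (-x, -y)
(13, 13) -> (-13, -13)

(-13, -13)


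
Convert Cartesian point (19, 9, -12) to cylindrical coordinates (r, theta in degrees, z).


r = sqrt(19^2 + 9^2) = 21.0238
theta = atan2(9, 19) = 25.3462 deg
z = -12

r = 21.0238, theta = 25.3462 deg, z = -12


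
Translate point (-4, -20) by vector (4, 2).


Translation: (x+dx, y+dy) = (-4+4, -20+2) = (0, -18)

(0, -18)


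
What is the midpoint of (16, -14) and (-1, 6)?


Midpoint = ((16+-1)/2, (-14+6)/2) = (7.5, -4)

(7.5, -4)


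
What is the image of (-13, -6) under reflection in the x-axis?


Reflection across x-axis: (x, y) -> (x, -y)
(-13, -6) -> (-13, 6)

(-13, 6)


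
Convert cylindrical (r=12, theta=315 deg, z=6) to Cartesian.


x = 12 * cos(315) = 8.4853
y = 12 * sin(315) = -8.4853
z = 6

(8.4853, -8.4853, 6)


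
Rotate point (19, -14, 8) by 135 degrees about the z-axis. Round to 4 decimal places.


x' = 19*cos(135) - -14*sin(135) = -3.5355
y' = 19*sin(135) + -14*cos(135) = 23.3345
z' = 8

(-3.5355, 23.3345, 8)


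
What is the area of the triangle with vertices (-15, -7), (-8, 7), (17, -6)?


Area = |x1(y2-y3) + x2(y3-y1) + x3(y1-y2)| / 2
= |-15*(7--6) + -8*(-6--7) + 17*(-7-7)| / 2
= 220.5

220.5


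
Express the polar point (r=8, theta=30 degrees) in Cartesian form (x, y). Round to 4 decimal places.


x = 8 * cos(30) = 6.9282
y = 8 * sin(30) = 4

(6.9282, 4)


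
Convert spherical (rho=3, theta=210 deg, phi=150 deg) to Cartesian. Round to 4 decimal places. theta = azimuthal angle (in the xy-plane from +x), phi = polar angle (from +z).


x = 3 * sin(150) * cos(210) = -1.299
y = 3 * sin(150) * sin(210) = -0.75
z = 3 * cos(150) = -2.5981

(-1.299, -0.75, -2.5981)


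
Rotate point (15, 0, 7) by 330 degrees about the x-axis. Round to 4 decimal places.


x' = 15
y' = 0*cos(330) - 7*sin(330) = 3.5
z' = 0*sin(330) + 7*cos(330) = 6.0622

(15, 3.5, 6.0622)


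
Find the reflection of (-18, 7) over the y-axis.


Reflection across y-axis: (x, y) -> (-x, y)
(-18, 7) -> (18, 7)

(18, 7)


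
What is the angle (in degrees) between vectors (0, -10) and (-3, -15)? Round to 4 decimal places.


dot = 0*-3 + -10*-15 = 150
|u| = 10, |v| = 15.2971
cos(angle) = 0.9806
angle = 11.3099 degrees

11.3099 degrees


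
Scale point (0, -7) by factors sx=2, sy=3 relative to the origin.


Scaling: (x*sx, y*sy) = (0*2, -7*3) = (0, -21)

(0, -21)


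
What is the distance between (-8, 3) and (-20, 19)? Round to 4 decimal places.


d = sqrt((-20--8)^2 + (19-3)^2) = 20

20


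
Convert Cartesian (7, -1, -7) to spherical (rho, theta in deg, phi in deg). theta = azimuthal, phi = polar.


rho = sqrt(7^2 + (-1)^2 + (-7)^2) = 9.9499
theta = atan2(-1, 7) = 351.8699 deg
phi = acos(-7/9.9499) = 134.7106 deg

rho = 9.9499, theta = 351.8699 deg, phi = 134.7106 deg


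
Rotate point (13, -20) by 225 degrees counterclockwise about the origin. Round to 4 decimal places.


x' = 13*cos(225) - -20*sin(225) = -23.3345
y' = 13*sin(225) + -20*cos(225) = 4.9497

(-23.3345, 4.9497)


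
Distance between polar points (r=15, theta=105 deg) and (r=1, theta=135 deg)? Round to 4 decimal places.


d = sqrt(r1^2 + r2^2 - 2*r1*r2*cos(t2-t1))
d = sqrt(15^2 + 1^2 - 2*15*1*cos(135-105)) = 14.1428

14.1428


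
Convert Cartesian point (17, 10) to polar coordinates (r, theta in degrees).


r = sqrt(17^2 + 10^2) = 19.7231
theta = atan2(10, 17) = 30.4655 degrees

r = 19.7231, theta = 30.4655 degrees


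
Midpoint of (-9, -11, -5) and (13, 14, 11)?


Midpoint = ((-9+13)/2, (-11+14)/2, (-5+11)/2) = (2, 1.5, 3)

(2, 1.5, 3)


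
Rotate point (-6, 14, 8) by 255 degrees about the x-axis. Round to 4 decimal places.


x' = -6
y' = 14*cos(255) - 8*sin(255) = 4.1039
z' = 14*sin(255) + 8*cos(255) = -15.5935

(-6, 4.1039, -15.5935)


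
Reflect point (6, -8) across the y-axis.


Reflection across y-axis: (x, y) -> (-x, y)
(6, -8) -> (-6, -8)

(-6, -8)


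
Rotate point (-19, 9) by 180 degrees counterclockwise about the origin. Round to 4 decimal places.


x' = -19*cos(180) - 9*sin(180) = 19
y' = -19*sin(180) + 9*cos(180) = -9

(19, -9)


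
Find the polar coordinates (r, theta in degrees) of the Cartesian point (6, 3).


r = sqrt(6^2 + 3^2) = 6.7082
theta = atan2(3, 6) = 26.5651 degrees

r = 6.7082, theta = 26.5651 degrees


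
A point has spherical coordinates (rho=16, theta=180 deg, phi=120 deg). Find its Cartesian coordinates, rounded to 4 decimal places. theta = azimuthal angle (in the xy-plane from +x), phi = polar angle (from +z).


x = 16 * sin(120) * cos(180) = -13.8564
y = 16 * sin(120) * sin(180) = 0
z = 16 * cos(120) = -8

(-13.8564, 0, -8)


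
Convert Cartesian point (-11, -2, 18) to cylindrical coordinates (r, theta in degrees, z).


r = sqrt((-11)^2 + (-2)^2) = 11.1803
theta = atan2(-2, -11) = 190.3048 deg
z = 18

r = 11.1803, theta = 190.3048 deg, z = 18


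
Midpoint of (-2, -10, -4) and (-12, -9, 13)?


Midpoint = ((-2+-12)/2, (-10+-9)/2, (-4+13)/2) = (-7, -9.5, 4.5)

(-7, -9.5, 4.5)
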